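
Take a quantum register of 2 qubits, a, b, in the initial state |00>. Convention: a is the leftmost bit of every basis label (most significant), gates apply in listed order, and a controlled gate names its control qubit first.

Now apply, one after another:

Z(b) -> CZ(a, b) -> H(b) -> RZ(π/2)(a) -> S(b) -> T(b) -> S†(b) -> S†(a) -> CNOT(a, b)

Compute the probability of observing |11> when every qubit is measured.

A full measurement returns |11> with probability 0.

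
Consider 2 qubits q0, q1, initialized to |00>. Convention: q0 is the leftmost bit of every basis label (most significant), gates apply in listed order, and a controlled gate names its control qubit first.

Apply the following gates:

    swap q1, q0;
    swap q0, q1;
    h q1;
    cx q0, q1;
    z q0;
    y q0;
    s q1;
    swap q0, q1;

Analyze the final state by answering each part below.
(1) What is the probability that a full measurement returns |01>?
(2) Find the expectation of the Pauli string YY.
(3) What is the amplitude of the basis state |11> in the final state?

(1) The probability of measuring |01> is 1/2.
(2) The observable YY averages to 0.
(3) |11> carries amplitude -sqrt(2)/2 in the final state.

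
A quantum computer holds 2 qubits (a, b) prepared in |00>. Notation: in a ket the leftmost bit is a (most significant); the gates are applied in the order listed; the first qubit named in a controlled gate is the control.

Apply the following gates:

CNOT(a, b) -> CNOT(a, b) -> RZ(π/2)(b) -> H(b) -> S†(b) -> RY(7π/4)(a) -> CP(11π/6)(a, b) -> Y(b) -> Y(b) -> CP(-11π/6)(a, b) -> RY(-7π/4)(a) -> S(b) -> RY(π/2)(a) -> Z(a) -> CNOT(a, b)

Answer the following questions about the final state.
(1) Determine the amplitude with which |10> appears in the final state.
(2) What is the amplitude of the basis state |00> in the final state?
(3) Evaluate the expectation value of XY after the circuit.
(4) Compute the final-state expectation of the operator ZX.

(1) The amplitude on |10> is exp(3*I*pi/4)/2. Key observation: the block from step 5 through step 12 cancels to the identity and can be dropped.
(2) The final state's coefficient on |00> equals -exp(3*I*pi/4)/2.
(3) The observable XY averages to 0.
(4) The observable ZX averages to 0.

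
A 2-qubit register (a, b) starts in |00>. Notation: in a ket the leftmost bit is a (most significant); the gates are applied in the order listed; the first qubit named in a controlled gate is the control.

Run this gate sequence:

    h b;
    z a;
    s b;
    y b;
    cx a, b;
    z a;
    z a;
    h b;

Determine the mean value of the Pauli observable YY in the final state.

The expectation value of YY is 0.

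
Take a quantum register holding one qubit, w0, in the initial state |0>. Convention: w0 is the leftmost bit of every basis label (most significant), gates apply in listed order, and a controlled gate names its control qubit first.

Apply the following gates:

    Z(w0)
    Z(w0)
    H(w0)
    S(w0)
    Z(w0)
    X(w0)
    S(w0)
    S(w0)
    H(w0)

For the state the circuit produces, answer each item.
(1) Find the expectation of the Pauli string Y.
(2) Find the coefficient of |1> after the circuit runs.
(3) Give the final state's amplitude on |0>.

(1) The expectation value of Y is 1.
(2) |1> carries amplitude 1/2 - I/2 in the final state.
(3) |0> carries amplitude -1/2 - I/2 in the final state.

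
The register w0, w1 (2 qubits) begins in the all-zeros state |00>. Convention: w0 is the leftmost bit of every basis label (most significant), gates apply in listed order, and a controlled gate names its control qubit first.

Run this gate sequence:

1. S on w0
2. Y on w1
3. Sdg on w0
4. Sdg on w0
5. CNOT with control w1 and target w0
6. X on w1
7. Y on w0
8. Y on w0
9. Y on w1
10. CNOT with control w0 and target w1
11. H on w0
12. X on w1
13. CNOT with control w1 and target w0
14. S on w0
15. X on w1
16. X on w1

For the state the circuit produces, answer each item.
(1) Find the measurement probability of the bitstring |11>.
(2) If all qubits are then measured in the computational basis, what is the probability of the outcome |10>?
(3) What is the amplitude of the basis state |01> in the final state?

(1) Outcome |11> occurs with probability 1/2.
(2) Outcome |10> occurs with probability 0.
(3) The final state's coefficient on |01> equals sqrt(2)/2.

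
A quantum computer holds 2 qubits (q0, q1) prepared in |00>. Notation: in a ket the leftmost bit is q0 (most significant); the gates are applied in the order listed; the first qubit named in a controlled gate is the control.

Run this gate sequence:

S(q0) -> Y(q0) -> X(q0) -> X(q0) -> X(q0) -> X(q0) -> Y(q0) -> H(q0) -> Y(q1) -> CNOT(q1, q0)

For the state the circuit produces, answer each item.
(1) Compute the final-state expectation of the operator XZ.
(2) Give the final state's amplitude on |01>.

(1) The expectation value of XZ is -1. Key observation: the block from step 2 through step 7 cancels to the identity and can be dropped.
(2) The final state's coefficient on |01> equals sqrt(2)*I/2.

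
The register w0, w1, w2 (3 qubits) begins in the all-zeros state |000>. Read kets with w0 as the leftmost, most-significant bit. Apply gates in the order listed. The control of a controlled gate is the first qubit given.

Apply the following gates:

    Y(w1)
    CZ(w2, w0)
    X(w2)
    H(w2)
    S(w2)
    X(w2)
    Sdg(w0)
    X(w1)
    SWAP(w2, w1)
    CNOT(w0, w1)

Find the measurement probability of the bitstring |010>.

The probability of measuring |010> is 1/2.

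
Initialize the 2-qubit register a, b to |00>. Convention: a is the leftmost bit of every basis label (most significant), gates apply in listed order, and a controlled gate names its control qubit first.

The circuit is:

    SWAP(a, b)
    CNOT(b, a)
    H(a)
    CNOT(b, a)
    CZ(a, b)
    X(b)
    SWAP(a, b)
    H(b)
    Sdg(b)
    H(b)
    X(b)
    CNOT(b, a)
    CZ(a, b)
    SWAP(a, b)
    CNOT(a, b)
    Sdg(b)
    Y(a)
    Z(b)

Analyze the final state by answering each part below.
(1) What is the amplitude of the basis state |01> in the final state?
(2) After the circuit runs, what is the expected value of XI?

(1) The amplitude on |01> is sqrt(2)/2.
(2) The observable XI averages to -1.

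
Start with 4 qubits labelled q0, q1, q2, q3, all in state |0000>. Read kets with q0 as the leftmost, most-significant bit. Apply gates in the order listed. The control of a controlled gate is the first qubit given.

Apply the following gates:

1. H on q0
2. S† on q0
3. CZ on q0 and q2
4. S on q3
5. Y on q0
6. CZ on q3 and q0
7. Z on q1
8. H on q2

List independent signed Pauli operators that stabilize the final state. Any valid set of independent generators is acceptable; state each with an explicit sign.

The final state is stabilized by the group generated by -YIII, +IIXI, +IZII, +IIIZ; other independent generating sets are equally valid.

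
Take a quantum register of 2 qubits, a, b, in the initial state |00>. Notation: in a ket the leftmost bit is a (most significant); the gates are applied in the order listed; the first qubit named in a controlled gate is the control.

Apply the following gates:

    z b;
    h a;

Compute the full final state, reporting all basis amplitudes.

After the circuit, the state carries amplitude sqrt(2)/2 on |00>, 0 on |01>, sqrt(2)/2 on |10>, 0 on |11>.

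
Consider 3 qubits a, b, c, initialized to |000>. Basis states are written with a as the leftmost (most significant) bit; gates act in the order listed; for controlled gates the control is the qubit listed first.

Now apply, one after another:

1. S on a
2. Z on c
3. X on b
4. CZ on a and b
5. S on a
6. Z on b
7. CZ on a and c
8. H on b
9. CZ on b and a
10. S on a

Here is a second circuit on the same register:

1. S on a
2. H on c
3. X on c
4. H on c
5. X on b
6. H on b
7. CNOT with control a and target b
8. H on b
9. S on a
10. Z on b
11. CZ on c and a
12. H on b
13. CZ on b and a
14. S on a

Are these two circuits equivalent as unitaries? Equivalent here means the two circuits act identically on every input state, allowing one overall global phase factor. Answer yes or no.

Yes: on every input state the two circuits agree up to one overall phase factor.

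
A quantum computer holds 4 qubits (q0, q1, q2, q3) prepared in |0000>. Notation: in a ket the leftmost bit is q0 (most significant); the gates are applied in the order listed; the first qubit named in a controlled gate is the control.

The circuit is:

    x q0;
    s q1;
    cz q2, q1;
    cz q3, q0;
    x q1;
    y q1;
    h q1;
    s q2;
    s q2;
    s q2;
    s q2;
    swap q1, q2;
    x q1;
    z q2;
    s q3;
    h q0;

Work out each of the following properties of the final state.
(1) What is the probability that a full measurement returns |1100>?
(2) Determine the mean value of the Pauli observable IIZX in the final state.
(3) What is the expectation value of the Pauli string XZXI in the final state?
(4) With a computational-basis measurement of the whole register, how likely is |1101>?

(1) The probability of measuring |1100> is 1/4.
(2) The observable IIZX averages to 0.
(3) The expectation value of XZXI is -1.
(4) A full measurement returns |1101> with probability 0.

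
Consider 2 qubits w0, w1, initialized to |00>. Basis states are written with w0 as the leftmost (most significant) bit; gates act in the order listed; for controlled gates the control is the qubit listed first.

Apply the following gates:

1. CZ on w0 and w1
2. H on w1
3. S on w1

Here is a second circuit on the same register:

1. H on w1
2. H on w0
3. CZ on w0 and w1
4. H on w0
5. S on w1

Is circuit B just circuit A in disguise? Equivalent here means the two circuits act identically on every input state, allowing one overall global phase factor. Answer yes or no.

No — the two circuits implement different unitaries, even allowing a global phase.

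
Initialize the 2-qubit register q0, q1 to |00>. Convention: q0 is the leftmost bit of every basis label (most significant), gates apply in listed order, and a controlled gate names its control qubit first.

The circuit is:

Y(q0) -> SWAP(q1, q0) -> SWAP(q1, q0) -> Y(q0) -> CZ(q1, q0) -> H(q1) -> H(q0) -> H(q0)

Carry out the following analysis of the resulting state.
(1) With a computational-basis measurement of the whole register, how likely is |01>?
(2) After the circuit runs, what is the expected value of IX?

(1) Outcome |01> occurs with probability 1/2. Key observation: steps 1-4 multiply out to the identity, so the circuit reduces to the remaining gates.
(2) The expectation value of IX is 1.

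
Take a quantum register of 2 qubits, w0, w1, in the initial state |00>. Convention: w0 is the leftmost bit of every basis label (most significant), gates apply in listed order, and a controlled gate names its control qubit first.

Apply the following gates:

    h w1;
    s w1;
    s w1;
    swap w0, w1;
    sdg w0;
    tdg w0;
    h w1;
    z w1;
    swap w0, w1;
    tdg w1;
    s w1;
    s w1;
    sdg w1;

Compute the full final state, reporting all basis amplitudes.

The final amplitudes are 1/2 on |00>, I/2 on |01>, -1/2 on |10>, -I/2 on |11>. Key observation: the block from step 12 through step 13 cancels to the identity and can be dropped.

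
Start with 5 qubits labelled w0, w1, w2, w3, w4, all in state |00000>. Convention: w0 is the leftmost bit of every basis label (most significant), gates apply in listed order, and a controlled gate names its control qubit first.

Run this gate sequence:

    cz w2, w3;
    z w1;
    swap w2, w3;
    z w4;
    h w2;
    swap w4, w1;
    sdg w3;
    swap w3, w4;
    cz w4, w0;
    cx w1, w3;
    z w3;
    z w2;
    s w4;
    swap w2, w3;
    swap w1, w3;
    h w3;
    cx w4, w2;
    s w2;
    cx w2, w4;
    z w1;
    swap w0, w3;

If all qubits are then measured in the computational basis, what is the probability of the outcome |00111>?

A full measurement returns |00111> with probability 0.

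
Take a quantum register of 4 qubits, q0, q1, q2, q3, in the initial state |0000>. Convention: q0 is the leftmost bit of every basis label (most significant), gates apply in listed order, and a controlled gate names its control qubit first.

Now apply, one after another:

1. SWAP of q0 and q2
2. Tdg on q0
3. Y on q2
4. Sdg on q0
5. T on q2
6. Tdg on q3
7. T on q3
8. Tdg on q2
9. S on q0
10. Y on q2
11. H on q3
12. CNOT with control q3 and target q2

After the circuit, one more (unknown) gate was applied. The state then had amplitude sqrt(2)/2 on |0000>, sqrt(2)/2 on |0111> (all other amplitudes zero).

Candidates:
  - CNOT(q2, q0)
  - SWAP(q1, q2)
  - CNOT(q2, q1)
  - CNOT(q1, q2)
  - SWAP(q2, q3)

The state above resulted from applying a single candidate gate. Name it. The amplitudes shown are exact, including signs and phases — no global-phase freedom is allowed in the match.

The unique candidate consistent with the amplitudes is CNOT(q2, q1).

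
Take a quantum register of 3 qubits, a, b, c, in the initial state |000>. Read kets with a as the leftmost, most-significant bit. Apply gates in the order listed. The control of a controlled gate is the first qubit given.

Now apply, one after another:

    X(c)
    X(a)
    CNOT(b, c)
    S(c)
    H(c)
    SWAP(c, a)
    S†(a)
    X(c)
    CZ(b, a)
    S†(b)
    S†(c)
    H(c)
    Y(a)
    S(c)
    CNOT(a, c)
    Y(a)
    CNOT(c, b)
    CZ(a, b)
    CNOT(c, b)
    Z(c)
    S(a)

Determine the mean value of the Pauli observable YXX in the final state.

The observable YXX averages to 0.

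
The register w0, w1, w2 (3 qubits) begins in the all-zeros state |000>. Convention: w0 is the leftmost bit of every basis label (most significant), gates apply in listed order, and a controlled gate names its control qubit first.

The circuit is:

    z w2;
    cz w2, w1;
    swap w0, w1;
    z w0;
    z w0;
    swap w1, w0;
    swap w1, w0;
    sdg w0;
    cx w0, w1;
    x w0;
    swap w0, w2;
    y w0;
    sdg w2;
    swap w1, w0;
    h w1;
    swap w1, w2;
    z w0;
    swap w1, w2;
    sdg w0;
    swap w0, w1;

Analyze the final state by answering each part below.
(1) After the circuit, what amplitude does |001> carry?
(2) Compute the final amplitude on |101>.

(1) |001> carries amplitude sqrt(2)/2 in the final state.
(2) |101> carries amplitude -sqrt(2)/2 in the final state.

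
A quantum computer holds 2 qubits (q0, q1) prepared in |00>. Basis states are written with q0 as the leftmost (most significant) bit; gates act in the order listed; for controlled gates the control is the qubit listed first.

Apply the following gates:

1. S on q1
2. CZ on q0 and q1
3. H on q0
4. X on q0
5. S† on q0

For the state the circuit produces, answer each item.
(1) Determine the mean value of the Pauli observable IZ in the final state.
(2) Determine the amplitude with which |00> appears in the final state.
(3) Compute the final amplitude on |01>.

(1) The observable IZ averages to 1.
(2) The amplitude on |00> is sqrt(2)/2.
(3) The amplitude on |01> is 0.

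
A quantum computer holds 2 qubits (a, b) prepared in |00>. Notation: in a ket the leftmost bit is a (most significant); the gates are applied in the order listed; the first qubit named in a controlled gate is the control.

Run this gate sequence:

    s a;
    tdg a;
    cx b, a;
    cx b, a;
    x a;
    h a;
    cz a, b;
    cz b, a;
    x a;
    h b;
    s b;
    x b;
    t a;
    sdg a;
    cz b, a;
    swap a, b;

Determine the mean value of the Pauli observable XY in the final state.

In the final state, XY has expectation -sqrt(2)/2.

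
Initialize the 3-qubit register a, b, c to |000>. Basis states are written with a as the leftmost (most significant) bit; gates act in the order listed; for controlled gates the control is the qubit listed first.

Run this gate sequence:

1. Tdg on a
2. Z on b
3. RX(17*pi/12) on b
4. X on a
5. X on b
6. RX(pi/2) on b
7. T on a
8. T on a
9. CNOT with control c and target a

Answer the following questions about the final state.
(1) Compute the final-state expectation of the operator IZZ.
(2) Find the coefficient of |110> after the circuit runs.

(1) The expectation value of IZZ is -sqrt(6)/4 - sqrt(2)/4.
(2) The final state's coefficient on |110> equals I*(-sqrt(6*sqrt(2) + 12)/8 - sqrt(2*sqrt(2) + 4)/8 - sqrt(12 - 6*sqrt(2))/8 + sqrt(4 - 2*sqrt(2))/8).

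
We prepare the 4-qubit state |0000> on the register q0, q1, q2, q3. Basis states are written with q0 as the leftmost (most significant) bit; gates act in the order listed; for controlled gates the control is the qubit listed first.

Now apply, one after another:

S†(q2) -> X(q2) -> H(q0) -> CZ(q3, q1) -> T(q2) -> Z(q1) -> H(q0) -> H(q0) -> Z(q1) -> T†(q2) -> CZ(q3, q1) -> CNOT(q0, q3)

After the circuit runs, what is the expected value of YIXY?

The observable YIXY averages to 0.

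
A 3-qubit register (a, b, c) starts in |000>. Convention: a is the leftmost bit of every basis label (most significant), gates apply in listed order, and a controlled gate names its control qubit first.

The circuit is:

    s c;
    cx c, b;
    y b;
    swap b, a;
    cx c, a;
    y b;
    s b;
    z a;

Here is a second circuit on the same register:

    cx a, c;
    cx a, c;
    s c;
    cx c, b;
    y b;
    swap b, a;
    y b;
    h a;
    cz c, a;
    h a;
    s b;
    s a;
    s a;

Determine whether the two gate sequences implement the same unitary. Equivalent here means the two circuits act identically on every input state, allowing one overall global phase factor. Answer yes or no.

Yes, they are equivalent — the unitaries differ by at most a global phase.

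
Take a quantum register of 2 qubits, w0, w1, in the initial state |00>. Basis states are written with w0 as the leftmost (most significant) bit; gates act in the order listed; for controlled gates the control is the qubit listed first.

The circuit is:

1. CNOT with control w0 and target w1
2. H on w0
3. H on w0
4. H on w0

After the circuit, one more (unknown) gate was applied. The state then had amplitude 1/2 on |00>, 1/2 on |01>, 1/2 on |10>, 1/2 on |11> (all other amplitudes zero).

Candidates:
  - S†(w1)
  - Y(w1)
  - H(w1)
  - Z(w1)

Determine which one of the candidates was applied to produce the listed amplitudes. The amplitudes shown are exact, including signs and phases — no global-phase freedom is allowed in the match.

The applied gate was H(w1). Key observation: the block from step 3 through step 4 cancels to the identity and can be dropped.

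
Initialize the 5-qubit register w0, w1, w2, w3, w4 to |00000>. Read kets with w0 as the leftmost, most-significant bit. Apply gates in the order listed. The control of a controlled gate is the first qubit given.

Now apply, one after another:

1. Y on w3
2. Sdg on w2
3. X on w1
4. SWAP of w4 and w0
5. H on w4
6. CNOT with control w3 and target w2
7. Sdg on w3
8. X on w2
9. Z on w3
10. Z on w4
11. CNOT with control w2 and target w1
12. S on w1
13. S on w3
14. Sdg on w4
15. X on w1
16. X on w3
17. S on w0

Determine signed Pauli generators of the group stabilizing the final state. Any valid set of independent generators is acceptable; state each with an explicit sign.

The stabilizer group can be generated by +IIIIY, +ZIIII, +IZIII, +IIZII, +IIIZI, among other valid generating sets.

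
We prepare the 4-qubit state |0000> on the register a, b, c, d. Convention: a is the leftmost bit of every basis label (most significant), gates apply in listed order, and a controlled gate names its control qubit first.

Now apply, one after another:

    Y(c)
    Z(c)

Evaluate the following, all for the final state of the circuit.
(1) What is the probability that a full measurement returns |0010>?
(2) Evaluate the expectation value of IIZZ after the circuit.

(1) Outcome |0010> occurs with probability 1.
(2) The expectation value of IIZZ is -1.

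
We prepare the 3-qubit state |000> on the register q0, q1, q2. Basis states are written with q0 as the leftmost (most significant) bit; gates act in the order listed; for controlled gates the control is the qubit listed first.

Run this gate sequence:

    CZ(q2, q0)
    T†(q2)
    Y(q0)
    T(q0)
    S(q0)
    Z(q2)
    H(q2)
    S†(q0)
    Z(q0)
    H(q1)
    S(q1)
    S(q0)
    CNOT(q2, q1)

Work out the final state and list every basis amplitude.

The final amplitudes are 0 on |000>, 0 on |001>, 0 on |010>, 0 on |011>, exp(I*pi/4)/2 on |100>, exp(3*I*pi/4)/2 on |101>, exp(3*I*pi/4)/2 on |110>, exp(I*pi/4)/2 on |111>.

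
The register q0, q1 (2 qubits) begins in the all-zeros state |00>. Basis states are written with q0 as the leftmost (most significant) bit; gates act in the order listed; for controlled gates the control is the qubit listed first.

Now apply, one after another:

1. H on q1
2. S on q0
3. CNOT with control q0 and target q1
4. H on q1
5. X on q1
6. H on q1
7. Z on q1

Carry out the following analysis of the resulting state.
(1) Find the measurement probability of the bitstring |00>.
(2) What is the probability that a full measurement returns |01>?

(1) The probability of measuring |00> is 1/2. Key observation: the block from step 4 through step 7 cancels to the identity and can be dropped.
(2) A full measurement returns |01> with probability 1/2.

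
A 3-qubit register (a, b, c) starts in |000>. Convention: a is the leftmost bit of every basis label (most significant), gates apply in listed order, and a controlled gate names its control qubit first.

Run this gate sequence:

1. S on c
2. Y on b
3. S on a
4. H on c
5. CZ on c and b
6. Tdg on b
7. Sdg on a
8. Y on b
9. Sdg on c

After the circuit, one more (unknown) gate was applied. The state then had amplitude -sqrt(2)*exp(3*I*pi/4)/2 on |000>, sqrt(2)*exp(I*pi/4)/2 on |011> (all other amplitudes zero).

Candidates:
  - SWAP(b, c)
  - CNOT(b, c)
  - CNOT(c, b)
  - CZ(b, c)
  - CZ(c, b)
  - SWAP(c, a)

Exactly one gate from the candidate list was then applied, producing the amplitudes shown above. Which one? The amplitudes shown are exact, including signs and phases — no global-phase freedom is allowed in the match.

The unique candidate consistent with the amplitudes is CNOT(c, b).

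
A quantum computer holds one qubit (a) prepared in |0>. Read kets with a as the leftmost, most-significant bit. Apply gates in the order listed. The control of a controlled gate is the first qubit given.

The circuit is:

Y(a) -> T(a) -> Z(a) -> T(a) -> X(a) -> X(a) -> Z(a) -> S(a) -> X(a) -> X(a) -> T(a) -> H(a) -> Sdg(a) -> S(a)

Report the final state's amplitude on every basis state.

The final amplitudes are -sqrt(2)*exp(3*I*pi/4)/2 on |0>, sqrt(2)*exp(3*I*pi/4)/2 on |1>.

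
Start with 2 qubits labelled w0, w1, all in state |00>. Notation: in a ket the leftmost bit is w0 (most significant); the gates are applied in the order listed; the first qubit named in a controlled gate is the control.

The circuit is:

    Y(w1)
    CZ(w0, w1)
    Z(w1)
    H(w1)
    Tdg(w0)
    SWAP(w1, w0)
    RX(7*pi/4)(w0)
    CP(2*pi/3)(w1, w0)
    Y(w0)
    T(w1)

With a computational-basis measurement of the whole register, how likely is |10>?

A full measurement returns |10> with probability 1/2.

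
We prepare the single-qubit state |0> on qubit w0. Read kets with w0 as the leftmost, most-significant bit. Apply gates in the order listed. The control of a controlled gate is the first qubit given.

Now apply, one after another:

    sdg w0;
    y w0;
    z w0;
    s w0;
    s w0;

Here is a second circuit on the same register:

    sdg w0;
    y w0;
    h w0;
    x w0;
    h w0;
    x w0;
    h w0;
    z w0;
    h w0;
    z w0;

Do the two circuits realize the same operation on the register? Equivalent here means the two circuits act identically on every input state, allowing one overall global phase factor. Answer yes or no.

Yes, they are equivalent — the unitaries differ by at most a global phase.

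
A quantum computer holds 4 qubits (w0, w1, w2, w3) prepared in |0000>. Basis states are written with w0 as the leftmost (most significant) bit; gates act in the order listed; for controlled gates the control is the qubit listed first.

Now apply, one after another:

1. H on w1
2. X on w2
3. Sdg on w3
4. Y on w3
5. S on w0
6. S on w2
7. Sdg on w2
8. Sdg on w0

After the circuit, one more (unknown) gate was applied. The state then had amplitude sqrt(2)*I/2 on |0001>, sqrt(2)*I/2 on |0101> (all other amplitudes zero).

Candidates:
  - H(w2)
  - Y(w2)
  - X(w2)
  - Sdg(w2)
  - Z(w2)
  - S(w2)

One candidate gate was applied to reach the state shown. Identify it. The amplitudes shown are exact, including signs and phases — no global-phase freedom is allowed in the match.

It was X(w2) that produced the state shown. Key observation: gates 5-8 undo each other exactly, leaving only the rest of the circuit to track.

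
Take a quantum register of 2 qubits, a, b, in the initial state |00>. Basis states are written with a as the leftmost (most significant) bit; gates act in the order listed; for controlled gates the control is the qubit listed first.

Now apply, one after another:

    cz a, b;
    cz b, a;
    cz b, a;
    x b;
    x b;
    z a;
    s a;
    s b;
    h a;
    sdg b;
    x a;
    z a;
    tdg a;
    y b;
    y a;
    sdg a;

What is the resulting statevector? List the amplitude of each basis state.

The final amplitudes are 0 on |00>, sqrt(2)*exp(3*I*pi/4)/2 on |01>, 0 on |10>, sqrt(2)*I/2 on |11>. Key observation: steps 4-5 multiply out to the identity, so the circuit reduces to the remaining gates.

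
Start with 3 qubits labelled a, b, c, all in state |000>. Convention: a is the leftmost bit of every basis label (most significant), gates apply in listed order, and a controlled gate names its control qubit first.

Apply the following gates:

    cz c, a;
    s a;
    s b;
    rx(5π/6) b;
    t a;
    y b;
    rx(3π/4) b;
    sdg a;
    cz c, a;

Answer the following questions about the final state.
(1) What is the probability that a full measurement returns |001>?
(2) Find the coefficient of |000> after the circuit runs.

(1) The probability of measuring |001> is 0.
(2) |000> carries amplitude -sqrt(2*sqrt(2) + 4)/8 - sqrt(12 - 6*sqrt(2))/8 - sqrt(4 - 2*sqrt(2))/8 + sqrt(6*sqrt(2) + 12)/8 in the final state.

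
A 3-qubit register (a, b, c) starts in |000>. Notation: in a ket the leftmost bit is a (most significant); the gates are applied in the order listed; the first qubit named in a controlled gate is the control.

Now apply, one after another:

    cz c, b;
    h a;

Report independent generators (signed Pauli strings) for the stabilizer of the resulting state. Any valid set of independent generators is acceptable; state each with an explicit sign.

The final state is stabilized by the group generated by +XII, +IZI, +IIZ; other independent generating sets are equally valid.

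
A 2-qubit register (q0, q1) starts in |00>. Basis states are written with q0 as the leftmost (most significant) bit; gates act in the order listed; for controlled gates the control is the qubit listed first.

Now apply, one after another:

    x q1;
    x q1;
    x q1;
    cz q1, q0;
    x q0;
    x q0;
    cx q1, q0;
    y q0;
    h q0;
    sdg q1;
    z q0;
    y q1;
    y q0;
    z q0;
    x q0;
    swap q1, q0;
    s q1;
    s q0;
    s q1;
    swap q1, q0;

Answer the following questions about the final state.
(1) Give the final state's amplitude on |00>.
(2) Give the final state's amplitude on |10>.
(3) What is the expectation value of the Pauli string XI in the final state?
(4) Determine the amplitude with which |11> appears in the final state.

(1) The final state's coefficient on |00> equals sqrt(2)/2.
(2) |10> carries amplitude sqrt(2)/2 in the final state.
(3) In the final state, XI has expectation 1.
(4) |11> carries amplitude 0 in the final state.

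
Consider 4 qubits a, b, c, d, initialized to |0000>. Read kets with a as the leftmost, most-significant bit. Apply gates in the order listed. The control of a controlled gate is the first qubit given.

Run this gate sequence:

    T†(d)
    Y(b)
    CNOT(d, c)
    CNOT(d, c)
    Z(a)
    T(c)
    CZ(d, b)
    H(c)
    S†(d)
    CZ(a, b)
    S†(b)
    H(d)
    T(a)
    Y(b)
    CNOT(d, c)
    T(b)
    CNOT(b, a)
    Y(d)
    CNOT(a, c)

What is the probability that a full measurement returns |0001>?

A full measurement returns |0001> with probability 1/4. Key observation: gates 3-4 undo each other exactly, leaving only the rest of the circuit to track.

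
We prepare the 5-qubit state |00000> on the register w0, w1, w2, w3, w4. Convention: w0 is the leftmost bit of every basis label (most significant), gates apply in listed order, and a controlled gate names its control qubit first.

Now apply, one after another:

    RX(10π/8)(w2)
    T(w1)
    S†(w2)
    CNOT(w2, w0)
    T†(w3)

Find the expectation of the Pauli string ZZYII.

The expectation value of ZZYII is 0.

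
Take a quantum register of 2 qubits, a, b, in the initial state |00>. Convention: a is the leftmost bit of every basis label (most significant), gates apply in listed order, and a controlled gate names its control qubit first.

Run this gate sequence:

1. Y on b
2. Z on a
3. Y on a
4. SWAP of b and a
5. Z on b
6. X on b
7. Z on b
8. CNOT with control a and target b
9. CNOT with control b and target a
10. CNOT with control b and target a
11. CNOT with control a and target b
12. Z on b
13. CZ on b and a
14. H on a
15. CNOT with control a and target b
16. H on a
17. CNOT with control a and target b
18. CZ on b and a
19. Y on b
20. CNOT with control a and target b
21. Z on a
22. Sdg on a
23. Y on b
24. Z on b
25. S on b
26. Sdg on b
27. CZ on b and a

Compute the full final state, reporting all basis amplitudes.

After the circuit, the state carries amplitude 1/2 on |00>, 1/2 on |01>, I/2 on |10>, -I/2 on |11>. Key observation: steps 7-12 multiply out to the identity, so the circuit reduces to the remaining gates.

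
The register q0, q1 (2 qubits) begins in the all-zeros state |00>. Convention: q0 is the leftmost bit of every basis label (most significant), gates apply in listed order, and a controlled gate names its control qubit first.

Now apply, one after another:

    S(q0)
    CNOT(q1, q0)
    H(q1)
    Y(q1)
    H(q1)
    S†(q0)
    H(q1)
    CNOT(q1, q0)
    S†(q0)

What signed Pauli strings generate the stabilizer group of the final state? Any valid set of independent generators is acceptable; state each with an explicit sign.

The stabilizer group can be generated by +XY, +ZZ, among other valid generating sets.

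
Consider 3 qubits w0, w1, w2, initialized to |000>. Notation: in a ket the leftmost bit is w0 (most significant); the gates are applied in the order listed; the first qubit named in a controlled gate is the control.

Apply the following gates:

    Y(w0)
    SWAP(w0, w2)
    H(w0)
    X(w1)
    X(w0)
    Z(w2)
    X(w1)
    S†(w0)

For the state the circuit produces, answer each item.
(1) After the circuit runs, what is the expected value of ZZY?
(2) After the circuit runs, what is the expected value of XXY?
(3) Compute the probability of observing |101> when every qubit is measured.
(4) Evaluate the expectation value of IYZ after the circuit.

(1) The expectation value of ZZY is 0.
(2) The expectation value of XXY is 0.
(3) A full measurement returns |101> with probability 1/2.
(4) The expectation value of IYZ is 0.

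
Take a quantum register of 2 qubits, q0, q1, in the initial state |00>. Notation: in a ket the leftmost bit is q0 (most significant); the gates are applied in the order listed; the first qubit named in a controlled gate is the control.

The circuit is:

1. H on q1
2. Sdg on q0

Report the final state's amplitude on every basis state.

The resulting statevector has amplitude sqrt(2)/2 on |00>, sqrt(2)/2 on |01>, 0 on |10>, 0 on |11>.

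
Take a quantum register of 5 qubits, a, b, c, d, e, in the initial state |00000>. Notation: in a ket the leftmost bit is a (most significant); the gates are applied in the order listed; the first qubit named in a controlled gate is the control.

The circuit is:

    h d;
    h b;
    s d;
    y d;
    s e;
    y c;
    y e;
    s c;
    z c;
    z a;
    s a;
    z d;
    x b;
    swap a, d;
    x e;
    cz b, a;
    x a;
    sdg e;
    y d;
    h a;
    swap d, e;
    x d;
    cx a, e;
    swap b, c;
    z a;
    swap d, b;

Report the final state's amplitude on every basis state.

The resulting statevector has amplitude sqrt(2)*(-1 + I)/4 on |01011>, sqrt(2)*(-1 - I)/4 on |01111>, sqrt(2)*(-1 - I)/4 on |11010>, sqrt(2)*(-1 + I)/4 on |11110>, and 0 on every other basis state.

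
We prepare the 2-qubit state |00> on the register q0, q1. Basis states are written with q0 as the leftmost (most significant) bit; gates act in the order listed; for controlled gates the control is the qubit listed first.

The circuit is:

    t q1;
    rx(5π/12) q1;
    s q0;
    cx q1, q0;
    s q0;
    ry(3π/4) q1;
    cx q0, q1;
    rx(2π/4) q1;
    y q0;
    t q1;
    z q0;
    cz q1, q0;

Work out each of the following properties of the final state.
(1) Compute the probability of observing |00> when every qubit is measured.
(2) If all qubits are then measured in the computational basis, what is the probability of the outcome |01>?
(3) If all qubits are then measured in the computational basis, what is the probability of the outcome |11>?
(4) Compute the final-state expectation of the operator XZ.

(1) Outcome |00> occurs with probability -sqrt(6)/16 + sqrt(2)/16 + 1/4.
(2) A full measurement returns |01> with probability -sqrt(6)/16 + sqrt(2)/16 + 1/4.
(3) A full measurement returns |11> with probability -sqrt(2)/16 + sqrt(6)/16 + 1/4.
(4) The expectation value of XZ is -sqrt(3)/4 - 1/4.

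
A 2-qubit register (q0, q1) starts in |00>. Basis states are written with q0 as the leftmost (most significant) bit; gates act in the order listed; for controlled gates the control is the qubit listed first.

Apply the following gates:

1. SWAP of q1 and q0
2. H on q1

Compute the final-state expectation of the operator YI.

The observable YI averages to 0.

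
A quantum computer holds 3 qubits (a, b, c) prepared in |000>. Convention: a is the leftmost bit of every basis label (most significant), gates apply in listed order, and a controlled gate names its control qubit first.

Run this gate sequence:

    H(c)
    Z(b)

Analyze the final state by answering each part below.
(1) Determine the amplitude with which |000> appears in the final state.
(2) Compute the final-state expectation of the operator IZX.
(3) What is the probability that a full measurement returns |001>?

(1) The amplitude on |000> is sqrt(2)/2.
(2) The observable IZX averages to 1.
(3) Outcome |001> occurs with probability 1/2.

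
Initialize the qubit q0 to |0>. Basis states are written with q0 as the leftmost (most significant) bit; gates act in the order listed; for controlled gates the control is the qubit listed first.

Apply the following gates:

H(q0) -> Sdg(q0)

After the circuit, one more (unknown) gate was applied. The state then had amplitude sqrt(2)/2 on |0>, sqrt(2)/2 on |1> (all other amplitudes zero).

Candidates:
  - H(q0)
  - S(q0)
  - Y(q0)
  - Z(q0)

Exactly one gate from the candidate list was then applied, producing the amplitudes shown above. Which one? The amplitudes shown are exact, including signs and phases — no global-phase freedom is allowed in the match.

It was S(q0) that produced the state shown.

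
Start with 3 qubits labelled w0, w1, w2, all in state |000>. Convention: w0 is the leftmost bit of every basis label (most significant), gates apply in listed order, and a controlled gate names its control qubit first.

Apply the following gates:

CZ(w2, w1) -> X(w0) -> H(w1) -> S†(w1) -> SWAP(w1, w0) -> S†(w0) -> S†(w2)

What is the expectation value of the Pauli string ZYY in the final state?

In the final state, ZYY has expectation 0.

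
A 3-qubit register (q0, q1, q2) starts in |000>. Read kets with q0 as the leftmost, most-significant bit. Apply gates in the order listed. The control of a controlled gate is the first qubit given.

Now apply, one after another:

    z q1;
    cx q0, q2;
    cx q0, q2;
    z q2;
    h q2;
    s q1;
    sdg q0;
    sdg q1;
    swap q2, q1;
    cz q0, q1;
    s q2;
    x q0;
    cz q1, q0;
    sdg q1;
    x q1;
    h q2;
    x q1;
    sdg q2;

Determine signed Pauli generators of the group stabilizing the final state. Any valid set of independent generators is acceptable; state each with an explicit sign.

The final state is stabilized by the group generated by +IYI, -IIY, -ZII; other independent generating sets are equally valid. Key observation: gates 2-3 undo each other exactly, leaving only the rest of the circuit to track.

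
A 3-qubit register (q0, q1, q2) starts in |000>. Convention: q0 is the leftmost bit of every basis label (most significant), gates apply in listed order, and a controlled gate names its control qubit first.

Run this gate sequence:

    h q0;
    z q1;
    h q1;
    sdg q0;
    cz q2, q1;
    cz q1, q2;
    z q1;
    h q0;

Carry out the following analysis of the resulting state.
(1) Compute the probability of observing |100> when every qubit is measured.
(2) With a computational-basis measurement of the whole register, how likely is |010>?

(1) The probability of measuring |100> is 1/4.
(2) The probability of measuring |010> is 1/4.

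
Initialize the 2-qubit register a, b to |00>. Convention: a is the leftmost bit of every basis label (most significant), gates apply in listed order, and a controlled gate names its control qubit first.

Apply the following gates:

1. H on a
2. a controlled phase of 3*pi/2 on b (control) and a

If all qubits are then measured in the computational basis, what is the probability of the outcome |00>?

A full measurement returns |00> with probability 1/2.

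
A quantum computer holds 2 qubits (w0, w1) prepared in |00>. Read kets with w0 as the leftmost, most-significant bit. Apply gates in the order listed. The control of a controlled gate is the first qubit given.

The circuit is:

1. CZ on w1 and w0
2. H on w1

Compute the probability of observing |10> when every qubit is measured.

A full measurement returns |10> with probability 0.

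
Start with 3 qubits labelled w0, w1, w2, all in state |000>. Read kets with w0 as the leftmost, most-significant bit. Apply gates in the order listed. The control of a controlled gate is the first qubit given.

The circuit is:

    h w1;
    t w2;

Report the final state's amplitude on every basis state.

The final amplitudes are sqrt(2)/2 on |000>, sqrt(2)/2 on |010>, and 0 on every other basis state.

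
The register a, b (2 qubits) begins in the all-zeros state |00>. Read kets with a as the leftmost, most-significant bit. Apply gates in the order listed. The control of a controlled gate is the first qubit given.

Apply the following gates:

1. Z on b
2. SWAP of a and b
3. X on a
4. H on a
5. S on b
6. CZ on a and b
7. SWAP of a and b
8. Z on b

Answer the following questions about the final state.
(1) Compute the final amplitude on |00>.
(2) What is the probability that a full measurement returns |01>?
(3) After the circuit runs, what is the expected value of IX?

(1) The amplitude on |00> is sqrt(2)/2.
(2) Outcome |01> occurs with probability 1/2.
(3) The observable IX averages to 1.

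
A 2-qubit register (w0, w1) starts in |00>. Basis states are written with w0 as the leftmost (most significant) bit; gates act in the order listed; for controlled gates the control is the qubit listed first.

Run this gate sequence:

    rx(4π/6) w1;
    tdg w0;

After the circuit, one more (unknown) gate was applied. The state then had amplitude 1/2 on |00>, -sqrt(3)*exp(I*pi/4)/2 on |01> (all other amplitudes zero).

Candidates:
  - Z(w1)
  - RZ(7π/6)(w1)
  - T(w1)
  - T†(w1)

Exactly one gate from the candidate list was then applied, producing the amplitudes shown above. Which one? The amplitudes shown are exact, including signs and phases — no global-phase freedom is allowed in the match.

The applied gate was T†(w1).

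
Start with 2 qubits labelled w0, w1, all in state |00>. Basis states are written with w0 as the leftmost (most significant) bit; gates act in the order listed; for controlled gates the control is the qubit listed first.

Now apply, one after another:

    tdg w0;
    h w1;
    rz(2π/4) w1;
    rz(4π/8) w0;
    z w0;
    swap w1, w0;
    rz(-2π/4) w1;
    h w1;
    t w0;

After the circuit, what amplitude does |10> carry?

The amplitude on |10> is I/2.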